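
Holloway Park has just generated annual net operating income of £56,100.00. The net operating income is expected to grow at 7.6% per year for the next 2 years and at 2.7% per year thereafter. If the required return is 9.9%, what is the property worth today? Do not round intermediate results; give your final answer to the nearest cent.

£875763.48

D_1 = 60363.60000
D_2 = 64951.23360
Terminal value at year 2: TV = D_2×(1+g_2)/(r−g_2) = 66704.91691/0.072 = 926457.17927
P_0 = D_1/(1+r)^1 + D_2/(1+r)^2 + TV/(1+r)^2
    = 54925.93267 + 53776.43635 + 767061.11294 = 875763.48195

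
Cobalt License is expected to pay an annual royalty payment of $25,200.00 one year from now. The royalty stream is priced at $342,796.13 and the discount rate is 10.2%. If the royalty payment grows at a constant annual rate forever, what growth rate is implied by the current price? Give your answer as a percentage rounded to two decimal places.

2.85%

P = D₁/(r−g) ⇒ g = r − D₁/P = 0.102 − $25,200.00/$342,796.13 = 0.028487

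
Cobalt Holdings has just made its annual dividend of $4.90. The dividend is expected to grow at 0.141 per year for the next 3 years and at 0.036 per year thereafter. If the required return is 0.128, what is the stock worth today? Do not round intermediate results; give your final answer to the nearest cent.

$72.15

D_1 = 5.59090
D_2 = 6.37922
D_3 = 7.27869
Terminal value at year 3: TV = D_3×(1+g_2)/(r−g_2) = 7.54072/0.092 = 81.96434
P_0 = D_1/(1+r)^1 + D_2/(1+r)^2 + D_3/(1+r)^3 + TV/(1+r)^3
    = 4.95647 + 5.01359 + 5.07137 + 57.10809 = 72.14953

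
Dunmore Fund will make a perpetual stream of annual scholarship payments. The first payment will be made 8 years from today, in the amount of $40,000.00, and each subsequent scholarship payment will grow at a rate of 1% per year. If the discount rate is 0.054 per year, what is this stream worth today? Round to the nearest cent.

$629104.86

Value at end of year 7: C₁ / (r − g) = $40,000.00 / (0.054 − 0.01) = $909,090.9091
Discount to today: PV = $909,090.9091 / (1 + 0.054)^7 = $909,090.9091 / 1.445055 = $629,104.86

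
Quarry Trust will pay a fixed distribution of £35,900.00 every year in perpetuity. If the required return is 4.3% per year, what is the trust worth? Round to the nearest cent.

Level perpetuity: PV = C / r = £35,900.00 / 0.043 = £834,883.72

£834883.72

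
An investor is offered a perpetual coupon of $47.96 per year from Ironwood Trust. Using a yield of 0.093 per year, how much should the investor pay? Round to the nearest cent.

$515.70

Level perpetuity: PV = C / r = $47.96 / 0.093 = $515.70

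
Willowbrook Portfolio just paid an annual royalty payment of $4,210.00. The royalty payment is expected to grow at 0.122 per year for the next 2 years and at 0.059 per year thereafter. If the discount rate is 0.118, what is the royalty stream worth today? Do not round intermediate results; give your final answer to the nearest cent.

$84572.86

D_1 = 4723.62000
D_2 = 5299.90164
Terminal value at year 2: TV = D_2×(1+g_2)/(r−g_2) = 5612.59584/0.059 = 95128.74300
P_0 = D_1/(1+r)^1 + D_2/(1+r)^2 + TV/(1+r)^2
    = 4225.06261 + 4240.17911 + 76107.62174 = 84572.86347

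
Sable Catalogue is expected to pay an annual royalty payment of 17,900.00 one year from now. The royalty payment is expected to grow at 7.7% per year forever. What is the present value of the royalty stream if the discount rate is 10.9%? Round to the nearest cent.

559375.00

Growing perpetuity: P = D₁ / (r − g) = 17,900.0000 / (0.109 − 0.077) = 559,375.00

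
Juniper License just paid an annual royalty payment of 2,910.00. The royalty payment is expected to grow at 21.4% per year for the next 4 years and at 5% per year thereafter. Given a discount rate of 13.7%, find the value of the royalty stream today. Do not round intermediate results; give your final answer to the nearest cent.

D_1 = 3532.74000
D_2 = 4288.74636
D_3 = 5206.53808
D_4 = 6320.73723
Terminal value at year 4: TV = D_4×(1+g_2)/(r−g_2) = 6636.77409/0.087 = 76284.75968
P_0 = D_1/(1+r)^1 + D_2/(1+r)^2 + D_3/(1+r)^3 + D_4/(1+r)^4 + TV/(1+r)^4
    = 3107.07124 + 3317.48855 + 3542.15576 + 3782.03790 + 45645.28506 = 59394.03852

59394.04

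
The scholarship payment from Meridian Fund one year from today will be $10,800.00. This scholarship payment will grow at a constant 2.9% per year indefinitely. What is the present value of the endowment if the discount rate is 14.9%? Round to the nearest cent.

$90000.00

Growing perpetuity: P = D₁ / (r − g) = $10,800.0000 / (0.149 − 0.029) = $90,000.00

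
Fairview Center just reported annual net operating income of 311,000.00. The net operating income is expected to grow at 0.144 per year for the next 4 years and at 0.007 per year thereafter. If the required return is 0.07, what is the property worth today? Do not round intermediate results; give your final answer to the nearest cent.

7970065.97

D_1 = 355784.00000
D_2 = 407016.89600
D_3 = 465627.32902
D_4 = 532677.66440
Terminal value at year 4: TV = D_4×(1+g_2)/(r−g_2) = 536406.40805/0.063 = 8514387.42943
P_0 = D_1/(1+r)^1 + D_2/(1+r)^2 + D_3/(1+r)^3 + D_4/(1+r)^4 + TV/(1+r)^4
    = 332508.41121 + 355504.32003 + 380090.60010 + 406377.23974 + 6495585.40343 = 7970065.97452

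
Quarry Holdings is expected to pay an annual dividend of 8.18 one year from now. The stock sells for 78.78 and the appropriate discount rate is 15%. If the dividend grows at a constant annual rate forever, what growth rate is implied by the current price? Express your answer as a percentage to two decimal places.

P = D₁/(r−g) ⇒ g = r − D₁/P = 0.15 − 8.18/78.78 = 0.046167

4.62%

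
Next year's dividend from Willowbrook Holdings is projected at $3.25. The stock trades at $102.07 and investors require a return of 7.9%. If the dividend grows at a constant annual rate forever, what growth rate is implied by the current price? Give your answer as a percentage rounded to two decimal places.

P = D₁/(r−g) ⇒ g = r − D₁/P = 0.079 − $3.25/$102.07 = 0.047159

4.72%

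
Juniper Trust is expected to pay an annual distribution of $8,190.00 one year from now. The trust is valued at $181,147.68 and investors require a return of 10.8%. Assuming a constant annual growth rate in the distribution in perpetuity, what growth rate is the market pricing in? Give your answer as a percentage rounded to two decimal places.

P = D₁/(r−g) ⇒ g = r − D₁/P = 0.108 − $8,190.00/$181,147.68 = 0.062788

6.28%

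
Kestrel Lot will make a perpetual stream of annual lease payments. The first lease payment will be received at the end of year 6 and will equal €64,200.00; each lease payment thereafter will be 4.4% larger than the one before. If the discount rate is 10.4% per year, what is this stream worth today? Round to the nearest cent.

€652436.74

Value at end of year 5: C₁ / (r − g) = €64,200.00 / (0.104 − 0.044) = €1,070,000.0000
Discount to today: PV = €1,070,000.0000 / (1 + 0.104)^5 = €1,070,000.0000 / 1.640006 = €652,436.74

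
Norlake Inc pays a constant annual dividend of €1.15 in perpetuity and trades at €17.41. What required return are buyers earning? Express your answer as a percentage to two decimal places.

6.61%

P = C/r ⇒ r = C/P = €1.15/€17.41 = 0.066054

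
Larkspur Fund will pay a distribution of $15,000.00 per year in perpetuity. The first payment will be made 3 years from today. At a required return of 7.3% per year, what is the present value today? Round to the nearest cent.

$178471.53

Value at end of year 2: C / r = $15,000.00 / 0.073 = $205,479.4521
Discount to today: PV = $205,479.4521 / (1 + 0.073)^2 = $205,479.4521 / 1.151329 = $178,471.53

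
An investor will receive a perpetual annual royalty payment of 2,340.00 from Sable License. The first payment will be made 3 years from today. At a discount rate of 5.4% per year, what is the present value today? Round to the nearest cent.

Value at end of year 2: C / r = 2,340.00 / 0.054 = 43,333.3333
Discount to today: PV = 43,333.3333 / (1 + 0.054)^2 = 43,333.3333 / 1.110916 = 39,006.85

39006.85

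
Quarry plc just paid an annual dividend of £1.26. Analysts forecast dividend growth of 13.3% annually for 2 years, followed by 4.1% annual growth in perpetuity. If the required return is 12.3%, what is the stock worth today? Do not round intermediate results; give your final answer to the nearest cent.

D_1 = 1.42758
D_2 = 1.61745
Terminal value at year 2: TV = D_2×(1+g_2)/(r−g_2) = 1.68376/0.082 = 20.53370
P_0 = D_1/(1+r)^1 + D_2/(1+r)^2 + TV/(1+r)^2
    = 1.27122 + 1.28254 + 16.28200 = 18.83576

£18.84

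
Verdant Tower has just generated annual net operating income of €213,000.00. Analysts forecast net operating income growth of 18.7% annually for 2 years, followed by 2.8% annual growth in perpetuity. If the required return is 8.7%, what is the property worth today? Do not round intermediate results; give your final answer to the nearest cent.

D_1 = 252831.00000
D_2 = 300110.39700
Terminal value at year 2: TV = D_2×(1+g_2)/(r−g_2) = 308513.48812/0.059 = 5229042.17146
P_0 = D_1/(1+r)^1 + D_2/(1+r)^2 + TV/(1+r)^2
    = 232595.21619 + 253993.12016 + 4425507.24626 = 4912095.58262

€4912095.58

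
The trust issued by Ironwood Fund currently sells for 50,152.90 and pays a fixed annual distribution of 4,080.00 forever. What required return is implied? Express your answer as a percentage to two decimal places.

8.14%

P = C/r ⇒ r = C/P = 4,080.00/50,152.90 = 0.081351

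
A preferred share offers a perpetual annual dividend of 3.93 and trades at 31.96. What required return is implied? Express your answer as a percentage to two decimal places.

P = C/r ⇒ r = C/P = 3.93/31.96 = 0.122966

12.30%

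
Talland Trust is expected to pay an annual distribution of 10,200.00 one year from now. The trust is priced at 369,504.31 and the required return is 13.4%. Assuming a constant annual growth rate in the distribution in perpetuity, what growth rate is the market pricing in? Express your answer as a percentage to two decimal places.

10.64%

P = D₁/(r−g) ⇒ g = r − D₁/P = 0.134 − 10,200.00/369,504.31 = 0.106395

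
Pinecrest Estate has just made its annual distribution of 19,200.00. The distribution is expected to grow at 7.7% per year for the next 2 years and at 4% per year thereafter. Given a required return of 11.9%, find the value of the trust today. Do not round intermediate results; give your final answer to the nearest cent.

D_1 = 20678.40000
D_2 = 22270.63680
Terminal value at year 2: TV = D_2×(1+g_2)/(r−g_2) = 23161.46227/0.079 = 293183.06673
P_0 = D_1/(1+r)^1 + D_2/(1+r)^2 + TV/(1+r)^2
    = 18479.35657 + 17785.76142 + 234141.66927 = 270406.78725

270406.79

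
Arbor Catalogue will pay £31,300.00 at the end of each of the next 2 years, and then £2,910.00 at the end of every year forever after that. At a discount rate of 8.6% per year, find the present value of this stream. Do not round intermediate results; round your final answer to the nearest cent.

£84050.66

PV of 2-year annuity: £31,300.00 × [1 − (1+0.086)^−2] / 0.086 = 55360.37090
Perpetuity value at year 2: £2,910.00 / 0.086 = 33837.20930
PV of perpetuity: 33837.20930 / (1+0.086)^2 = 28690.28664
Total PV = 55360.37090 + 28690.28664 = 84050.65754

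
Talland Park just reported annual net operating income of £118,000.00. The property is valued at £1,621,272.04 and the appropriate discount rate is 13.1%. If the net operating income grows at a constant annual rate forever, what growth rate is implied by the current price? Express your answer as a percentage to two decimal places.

5.43%

P = D₀(1+g)/(r−g) ⇒ P(r−g) = D₀(1+g) ⇒ g(P+D₀) = P·r − D₀
g = (P·r − D₀)/(P + D₀) = (£1,621,272.04×0.131 − £118,000.00) / (£1,621,272.04 + £118,000.00) = 0.054268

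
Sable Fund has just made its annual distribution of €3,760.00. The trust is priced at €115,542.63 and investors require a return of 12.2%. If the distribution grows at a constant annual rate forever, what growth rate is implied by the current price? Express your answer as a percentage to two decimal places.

P = D₀(1+g)/(r−g) ⇒ P(r−g) = D₀(1+g) ⇒ g(P+D₀) = P·r − D₀
g = (P·r − D₀)/(P + D₀) = (€115,542.63×0.122 − €3,760.00) / (€115,542.63 + €3,760.00) = 0.086638

8.66%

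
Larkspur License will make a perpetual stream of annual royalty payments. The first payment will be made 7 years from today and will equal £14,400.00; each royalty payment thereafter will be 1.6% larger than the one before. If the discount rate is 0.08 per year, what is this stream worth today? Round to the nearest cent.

Value at end of year 6: C₁ / (r − g) = £14,400.00 / (0.08 − 0.016) = £225,000.0000
Discount to today: PV = £225,000.0000 / (1 + 0.08)^6 = £225,000.0000 / 1.586874 = £141,788.17

£141788.17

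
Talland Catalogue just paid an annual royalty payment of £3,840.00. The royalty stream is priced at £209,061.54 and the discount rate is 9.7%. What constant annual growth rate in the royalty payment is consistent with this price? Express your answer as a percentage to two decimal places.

7.72%

P = D₀(1+g)/(r−g) ⇒ P(r−g) = D₀(1+g) ⇒ g(P+D₀) = P·r − D₀
g = (P·r − D₀)/(P + D₀) = (£209,061.54×0.097 − £3,840.00) / (£209,061.54 + £3,840.00) = 0.077214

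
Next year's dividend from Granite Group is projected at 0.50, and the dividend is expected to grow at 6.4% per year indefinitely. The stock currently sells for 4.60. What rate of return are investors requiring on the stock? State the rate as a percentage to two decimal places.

17.27%

P = D₁/(r − g) ⇒ r = D₁/P + g = 0.5000/4.60 + 0.064 = 0.108696 + 0.064 = 0.172696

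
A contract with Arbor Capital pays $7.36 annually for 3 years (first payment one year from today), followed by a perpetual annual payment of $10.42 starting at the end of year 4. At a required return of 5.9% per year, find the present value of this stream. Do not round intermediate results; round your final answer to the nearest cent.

PV of 3-year annuity: $7.36 × [1 − (1+0.059)^−3] / 0.059 = 19.70982
Perpetuity value at year 3: $10.42 / 0.059 = 176.61017
PV of perpetuity: 176.61017 / (1+0.059)^3 = 148.70577
Total PV = 19.70982 + 148.70577 = 168.41560

$168.42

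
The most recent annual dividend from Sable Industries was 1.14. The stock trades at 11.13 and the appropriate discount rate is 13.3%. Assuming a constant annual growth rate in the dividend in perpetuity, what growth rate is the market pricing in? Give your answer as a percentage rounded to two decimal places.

P = D₀(1+g)/(r−g) ⇒ P(r−g) = D₀(1+g) ⇒ g(P+D₀) = P·r − D₀
g = (P·r − D₀)/(P + D₀) = (11.13×0.133 − 1.14) / (11.13 + 1.14) = 0.027733

2.77%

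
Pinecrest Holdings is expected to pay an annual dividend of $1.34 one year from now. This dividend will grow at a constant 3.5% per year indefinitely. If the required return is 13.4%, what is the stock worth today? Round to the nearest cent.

$13.54

Growing perpetuity: P = D₁ / (r − g) = $1.3400 / (0.134 − 0.035) = $13.54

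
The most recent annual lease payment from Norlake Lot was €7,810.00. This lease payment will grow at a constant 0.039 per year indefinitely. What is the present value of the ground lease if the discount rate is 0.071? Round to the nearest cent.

€253580.94

D₁ = D₀ × (1 + g) = €7,810.00 × 1.039 = €8,114.5900
Growing perpetuity: P = D₁ / (r − g) = €8,114.5900 / (0.071 − 0.039) = €253,580.94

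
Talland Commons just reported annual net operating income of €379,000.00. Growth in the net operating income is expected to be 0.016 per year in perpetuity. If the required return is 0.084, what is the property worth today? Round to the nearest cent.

D₁ = D₀ × (1 + g) = €379,000.00 × 1.016 = €385,064.0000
Growing perpetuity: P = D₁ / (r − g) = €385,064.0000 / (0.084 − 0.016) = €5,662,705.88

€5662705.88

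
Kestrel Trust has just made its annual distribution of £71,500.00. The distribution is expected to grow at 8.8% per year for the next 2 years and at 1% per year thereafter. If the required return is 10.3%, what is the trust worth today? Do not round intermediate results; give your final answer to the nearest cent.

D_1 = 77792.00000
D_2 = 84637.69600
Terminal value at year 2: TV = D_2×(1+g_2)/(r−g_2) = 85484.07296/0.093 = 919183.58022
P_0 = D_1/(1+r)^1 + D_2/(1+r)^2 + TV/(1+r)^2
    = 70527.65186 + 69568.52695 + 755529.16361 = 895625.34242

£895625.34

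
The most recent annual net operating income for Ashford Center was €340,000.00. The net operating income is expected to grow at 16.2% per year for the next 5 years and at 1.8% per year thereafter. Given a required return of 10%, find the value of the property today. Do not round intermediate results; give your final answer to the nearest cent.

D_1 = 395080.00000
D_2 = 459082.96000
D_3 = 533454.39952
D_4 = 619874.01224
D_5 = 720293.60223
Terminal value at year 5: TV = D_5×(1+g_2)/(r−g_2) = 733258.88707/0.082 = 8942181.54958
P_0 = D_1/(1+r)^1 + D_2/(1+r)^2 + D_3/(1+r)^3 + D_4/(1+r)^4 + D_5/(1+r)^5 + TV/(1+r)^5
    = 359163.63636 + 379407.40496 + 400792.18597 + 423382.29099 + 447245.65648 + 5552391.19880 = 7562382.37357

€7562382.37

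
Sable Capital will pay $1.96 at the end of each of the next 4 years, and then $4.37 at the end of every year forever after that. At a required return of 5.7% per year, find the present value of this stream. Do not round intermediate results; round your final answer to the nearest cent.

PV of 4-year annuity: $1.96 × [1 − (1+0.057)^−4] / 0.057 = 6.83852
Perpetuity value at year 4: $4.37 / 0.057 = 76.66667
PV of perpetuity: 76.66667 / (1+0.057)^4 = 61.41955
Total PV = 6.83852 + 61.41955 = 68.25807

$68.26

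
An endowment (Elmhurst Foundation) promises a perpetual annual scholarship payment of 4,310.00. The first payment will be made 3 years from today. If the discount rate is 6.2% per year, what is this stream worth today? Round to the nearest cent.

Value at end of year 2: C / r = 4,310.00 / 0.062 = 69,516.1290
Discount to today: PV = 69,516.1290 / (1 + 0.062)^2 = 69,516.1290 / 1.127844 = 61,636.30

61636.30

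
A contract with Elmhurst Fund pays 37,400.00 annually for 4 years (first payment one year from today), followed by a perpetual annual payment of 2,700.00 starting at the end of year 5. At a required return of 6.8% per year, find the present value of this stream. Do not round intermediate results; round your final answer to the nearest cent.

157774.75

PV of 4-year annuity: 37,400.00 × [1 − (1+0.068)^−4] / 0.068 = 127255.77967
Perpetuity value at year 4: 2,700.00 / 0.068 = 39705.88235
PV of perpetuity: 39705.88235 / (1+0.068)^4 = 30518.96778
Total PV = 127255.77967 + 30518.96778 = 157774.74745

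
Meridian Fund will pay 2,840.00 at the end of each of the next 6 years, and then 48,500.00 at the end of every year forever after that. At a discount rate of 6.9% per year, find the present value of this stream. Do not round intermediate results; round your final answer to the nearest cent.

PV of 6-year annuity: 2,840.00 × [1 − (1+0.069)^−6] / 0.069 = 13578.86422
Perpetuity value at year 6: 48,500.00 / 0.069 = 702898.55072
PV of perpetuity: 702898.55072 / (1+0.069)^6 = 471005.97517
Total PV = 13578.86422 + 471005.97517 = 484584.83939

484584.84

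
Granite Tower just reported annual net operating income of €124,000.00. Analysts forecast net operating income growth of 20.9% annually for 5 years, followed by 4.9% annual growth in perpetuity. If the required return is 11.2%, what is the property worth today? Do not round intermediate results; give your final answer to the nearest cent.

D_1 = 149916.00000
D_2 = 181248.44400
D_3 = 219129.36880
D_4 = 264927.40687
D_5 = 320297.23491
Terminal value at year 5: TV = D_5×(1+g_2)/(r−g_2) = 335991.79942/0.063 = 5333203.16542
P_0 = D_1/(1+r)^1 + D_2/(1+r)^2 + D_3/(1+r)^3 + D_4/(1+r)^4 + D_5/(1+r)^5 + TV/(1+r)^5
    = 134816.54676 + 146576.62323 + 159362.53371 + 173263.76192 + 188377.59727 + 3136636.50061 = 3939033.56352

€3939033.56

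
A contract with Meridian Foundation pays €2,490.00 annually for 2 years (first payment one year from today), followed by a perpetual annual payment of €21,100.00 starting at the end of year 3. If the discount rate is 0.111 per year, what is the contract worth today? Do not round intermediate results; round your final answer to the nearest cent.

€158262.30

PV of 2-year annuity: €2,490.00 × [1 − (1+0.111)^−2] / 0.111 = 4258.52756
Perpetuity value at year 2: €21,100.00 / 0.111 = 190090.09009
PV of perpetuity: 190090.09009 / (1+0.111)^2 = 154003.77219
Total PV = 4258.52756 + 154003.77219 = 158262.29975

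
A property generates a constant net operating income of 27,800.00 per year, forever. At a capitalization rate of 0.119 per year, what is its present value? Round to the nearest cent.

Level perpetuity: PV = C / r = 27,800.00 / 0.119 = 233,613.45

233613.45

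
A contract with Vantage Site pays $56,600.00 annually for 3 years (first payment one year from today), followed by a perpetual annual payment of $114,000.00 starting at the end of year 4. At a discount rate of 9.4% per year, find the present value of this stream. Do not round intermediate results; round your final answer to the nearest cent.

PV of 3-year annuity: $56,600.00 × [1 − (1+0.094)^−3] / 0.094 = 142256.03666
Perpetuity value at year 3: $114,000.00 / 0.094 = 1212765.95745
PV of perpetuity: 1212765.95745 / (1+0.094)^3 = 926243.19811
Total PV = 142256.03666 + 926243.19811 = 1068499.23476

$1068499.23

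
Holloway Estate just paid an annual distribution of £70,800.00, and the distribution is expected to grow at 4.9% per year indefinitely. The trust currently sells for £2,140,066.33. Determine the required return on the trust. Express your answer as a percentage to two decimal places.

D₁ = £70,800.00 × 1.049 = £74,269.2000
P = D₁/(r − g) ⇒ r = D₁/P + g = £74,269.2000/£2,140,066.33 + 0.049 = 0.034704 + 0.049 = 0.083704

8.37%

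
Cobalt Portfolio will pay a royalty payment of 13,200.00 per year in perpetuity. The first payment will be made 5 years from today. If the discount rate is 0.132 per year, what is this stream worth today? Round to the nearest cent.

60899.58

Value at end of year 4: C / r = 13,200.00 / 0.132 = 100,000.0000
Discount to today: PV = 100,000.0000 / (1 + 0.132)^4 = 100,000.0000 / 1.642047 = 60,899.58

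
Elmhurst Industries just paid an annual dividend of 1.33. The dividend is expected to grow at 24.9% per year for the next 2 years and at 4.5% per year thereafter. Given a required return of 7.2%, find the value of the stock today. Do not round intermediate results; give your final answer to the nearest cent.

D_1 = 1.66117
D_2 = 2.07480
Terminal value at year 2: TV = D_2×(1+g_2)/(r−g_2) = 2.16817/0.027 = 80.30250
P_0 = D_1/(1+r)^1 + D_2/(1+r)^2 + TV/(1+r)^2
    = 1.54960 + 1.80546 + 69.87784 = 73.23290

73.23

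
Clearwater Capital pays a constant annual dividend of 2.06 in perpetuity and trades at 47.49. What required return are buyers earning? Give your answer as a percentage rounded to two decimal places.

4.34%

P = C/r ⇒ r = C/P = 2.06/47.49 = 0.043378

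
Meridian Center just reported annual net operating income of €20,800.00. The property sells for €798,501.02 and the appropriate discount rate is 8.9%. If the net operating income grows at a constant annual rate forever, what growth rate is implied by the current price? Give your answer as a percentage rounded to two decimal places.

6.14%

P = D₀(1+g)/(r−g) ⇒ P(r−g) = D₀(1+g) ⇒ g(P+D₀) = P·r − D₀
g = (P·r − D₀)/(P + D₀) = (€798,501.02×0.089 − €20,800.00) / (€798,501.02 + €20,800.00) = 0.061353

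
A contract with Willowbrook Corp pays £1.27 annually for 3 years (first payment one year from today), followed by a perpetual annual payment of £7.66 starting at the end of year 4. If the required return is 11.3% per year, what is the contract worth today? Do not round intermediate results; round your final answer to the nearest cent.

PV of 3-year annuity: £1.27 × [1 − (1+0.113)^−3] / 0.113 = 3.08740
Perpetuity value at year 3: £7.66 / 0.113 = 67.78761
PV of perpetuity: 67.78761 / (1+0.113)^3 = 49.16600
Total PV = 3.08740 + 49.16600 = 52.25339

£52.25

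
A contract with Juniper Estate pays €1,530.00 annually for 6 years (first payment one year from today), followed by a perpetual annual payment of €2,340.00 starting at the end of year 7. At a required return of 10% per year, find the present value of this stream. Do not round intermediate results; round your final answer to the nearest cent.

€19872.24

PV of 6-year annuity: €1,530.00 × [1 − (1+0.1)^−6] / 0.1 = 6663.54887
Perpetuity value at year 6: €2,340.00 / 0.1 = 23400.00000
PV of perpetuity: 23400.00000 / (1+0.1)^6 = 13208.68996
Total PV = 6663.54887 + 13208.68996 = 19872.23883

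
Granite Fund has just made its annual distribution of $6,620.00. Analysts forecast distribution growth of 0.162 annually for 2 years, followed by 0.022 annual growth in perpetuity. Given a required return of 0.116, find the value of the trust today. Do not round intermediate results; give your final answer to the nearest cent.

D_1 = 7692.44000
D_2 = 8938.61528
Terminal value at year 2: TV = D_2×(1+g_2)/(r−g_2) = 9135.26482/0.094 = 97183.66826
P_0 = D_1/(1+r)^1 + D_2/(1+r)^2 + TV/(1+r)^2
    = 6892.86738 + 7176.98199 + 78030.59141 = 92100.44078

$92100.44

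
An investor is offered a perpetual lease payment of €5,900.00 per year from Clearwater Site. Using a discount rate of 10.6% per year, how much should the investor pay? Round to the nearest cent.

Level perpetuity: PV = C / r = €5,900.00 / 0.106 = €55,660.38

€55660.38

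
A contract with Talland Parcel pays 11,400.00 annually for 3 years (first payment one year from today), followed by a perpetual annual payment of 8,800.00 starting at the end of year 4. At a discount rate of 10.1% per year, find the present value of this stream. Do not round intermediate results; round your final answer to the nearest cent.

PV of 3-year annuity: 11,400.00 × [1 − (1+0.101)^−3] / 0.101 = 28300.27647
Perpetuity value at year 3: 8,800.00 / 0.101 = 87128.71287
PV of perpetuity: 87128.71287 / (1+0.101)^3 = 65282.88542
Total PV = 28300.27647 + 65282.88542 = 93583.16189

93583.16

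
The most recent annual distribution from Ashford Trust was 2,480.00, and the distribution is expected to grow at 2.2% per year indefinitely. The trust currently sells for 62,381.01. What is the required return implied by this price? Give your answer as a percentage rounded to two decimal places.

6.26%

D₁ = 2,480.00 × 1.022 = 2,534.5600
P = D₁/(r − g) ⇒ r = D₁/P + g = 2,534.5600/62,381.01 + 0.022 = 0.040630 + 0.022 = 0.062630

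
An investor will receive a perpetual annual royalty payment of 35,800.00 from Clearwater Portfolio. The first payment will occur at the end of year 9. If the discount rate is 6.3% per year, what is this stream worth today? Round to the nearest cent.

348559.05

Value at end of year 8: C / r = 35,800.00 / 0.063 = 568,253.9683
Discount to today: PV = 568,253.9683 / (1 + 0.063)^8 = 568,253.9683 / 1.630295 = 348,559.05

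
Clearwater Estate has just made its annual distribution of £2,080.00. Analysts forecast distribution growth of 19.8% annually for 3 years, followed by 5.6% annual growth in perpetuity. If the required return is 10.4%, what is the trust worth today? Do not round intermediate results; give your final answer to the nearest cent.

D_1 = 2491.84000
D_2 = 2985.22432
D_3 = 3576.29874
Terminal value at year 3: TV = D_3×(1+g_2)/(r−g_2) = 3776.57146/0.048 = 78678.57218
P_0 = D_1/(1+r)^1 + D_2/(1+r)^2 + D_3/(1+r)^3 + TV/(1+r)^3
    = 2257.10145 + 2449.28219 + 2657.82614 + 58472.17515 = 65836.38493

£65836.38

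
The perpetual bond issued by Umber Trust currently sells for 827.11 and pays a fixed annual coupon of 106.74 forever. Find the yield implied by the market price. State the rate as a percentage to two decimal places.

12.91%

P = C/r ⇒ r = C/P = 106.74/827.11 = 0.129052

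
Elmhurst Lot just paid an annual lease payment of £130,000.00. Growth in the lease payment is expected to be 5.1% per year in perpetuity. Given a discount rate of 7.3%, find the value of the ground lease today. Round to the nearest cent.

D₁ = D₀ × (1 + g) = £130,000.00 × 1.051 = £136,630.0000
Growing perpetuity: P = D₁ / (r − g) = £136,630.0000 / (0.073 − 0.051) = £6,210,454.55

£6210454.55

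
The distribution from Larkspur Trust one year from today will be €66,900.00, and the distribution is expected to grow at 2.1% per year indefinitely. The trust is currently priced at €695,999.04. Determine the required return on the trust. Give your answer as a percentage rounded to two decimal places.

11.71%

P = D₁/(r − g) ⇒ r = D₁/P + g = €66,900.0000/€695,999.04 + 0.021 = 0.096121 + 0.021 = 0.117121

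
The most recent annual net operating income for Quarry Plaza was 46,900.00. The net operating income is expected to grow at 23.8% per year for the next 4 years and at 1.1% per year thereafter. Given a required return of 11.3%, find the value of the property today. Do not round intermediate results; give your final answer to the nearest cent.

D_1 = 58062.20000
D_2 = 71881.00360
D_3 = 88988.68246
D_4 = 110167.98888
Terminal value at year 4: TV = D_4×(1+g_2)/(r−g_2) = 111379.83676/0.102 = 1091959.18391
P_0 = D_1/(1+r)^1 + D_2/(1+r)^2 + D_3/(1+r)^3 + D_4/(1+r)^4 + TV/(1+r)^4
    = 52167.29560 + 58026.15629 + 64543.02020 + 71791.78707 + 711583.30127 = 958111.56043

958111.56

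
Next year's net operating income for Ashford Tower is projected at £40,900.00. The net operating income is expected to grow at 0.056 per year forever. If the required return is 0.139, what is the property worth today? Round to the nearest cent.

£492771.08

Growing perpetuity: P = D₁ / (r − g) = £40,900.0000 / (0.139 − 0.056) = £492,771.08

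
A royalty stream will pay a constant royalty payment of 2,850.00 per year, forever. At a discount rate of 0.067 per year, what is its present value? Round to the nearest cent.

Level perpetuity: PV = C / r = 2,850.00 / 0.067 = 42,537.31

42537.31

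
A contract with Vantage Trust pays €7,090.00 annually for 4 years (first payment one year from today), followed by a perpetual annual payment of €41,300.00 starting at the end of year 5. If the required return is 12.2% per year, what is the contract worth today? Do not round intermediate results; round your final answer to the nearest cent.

€235053.04

PV of 4-year annuity: €7,090.00 × [1 − (1+0.122)^−4] / 0.122 = 21444.41071
Perpetuity value at year 4: €41,300.00 / 0.122 = 338524.59016
PV of perpetuity: 338524.59016 / (1+0.122)^4 = 213608.62934
Total PV = 21444.41071 + 213608.62934 = 235053.04005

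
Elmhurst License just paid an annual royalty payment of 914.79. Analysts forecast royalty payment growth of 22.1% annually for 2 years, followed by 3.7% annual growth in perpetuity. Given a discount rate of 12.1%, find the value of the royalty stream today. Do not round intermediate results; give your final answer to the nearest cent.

D_1 = 1116.95859
D_2 = 1363.80644
Terminal value at year 2: TV = D_2×(1+g_2)/(r−g_2) = 1414.26728/0.084 = 16836.51520
P_0 = D_1/(1+r)^1 + D_2/(1+r)^2 + TV/(1+r)^2
    = 996.39482 + 1085.27928 + 13398.03110 = 15479.70519

15479.71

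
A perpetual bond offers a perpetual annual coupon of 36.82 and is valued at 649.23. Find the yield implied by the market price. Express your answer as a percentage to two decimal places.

5.67%

P = C/r ⇒ r = C/P = 36.82/649.23 = 0.056713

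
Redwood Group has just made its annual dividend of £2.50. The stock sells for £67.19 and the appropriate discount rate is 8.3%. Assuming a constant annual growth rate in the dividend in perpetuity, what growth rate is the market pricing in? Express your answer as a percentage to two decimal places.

P = D₀(1+g)/(r−g) ⇒ P(r−g) = D₀(1+g) ⇒ g(P+D₀) = P·r − D₀
g = (P·r − D₀)/(P + D₀) = (£67.19×0.083 − £2.50) / (£67.19 + £2.50) = 0.044149

4.41%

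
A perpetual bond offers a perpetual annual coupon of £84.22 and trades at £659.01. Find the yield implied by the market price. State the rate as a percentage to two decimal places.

12.78%

P = C/r ⇒ r = C/P = £84.22/£659.01 = 0.127798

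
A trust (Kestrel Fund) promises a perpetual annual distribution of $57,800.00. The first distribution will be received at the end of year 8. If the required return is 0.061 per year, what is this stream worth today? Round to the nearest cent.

$626023.04

Value at end of year 7: C / r = $57,800.00 / 0.061 = $947,540.9836
Discount to today: PV = $947,540.9836 / (1 + 0.061)^7 = $947,540.9836 / 1.513588 = $626,023.04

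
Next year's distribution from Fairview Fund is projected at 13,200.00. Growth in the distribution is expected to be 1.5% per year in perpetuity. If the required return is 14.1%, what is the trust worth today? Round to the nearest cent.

104761.90

Growing perpetuity: P = D₁ / (r − g) = 13,200.0000 / (0.141 − 0.015) = 104,761.90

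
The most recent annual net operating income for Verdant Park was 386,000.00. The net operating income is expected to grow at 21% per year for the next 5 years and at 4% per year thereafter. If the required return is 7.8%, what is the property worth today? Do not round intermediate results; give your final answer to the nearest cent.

D_1 = 467060.00000
D_2 = 565142.60000
D_3 = 683822.54600
D_4 = 827425.28066
D_5 = 1001184.58960
Terminal value at year 5: TV = D_5×(1+g_2)/(r−g_2) = 1041231.97318/0.038 = 27400841.39954
P_0 = D_1/(1+r)^1 + D_2/(1+r)^2 + D_3/(1+r)^3 + D_4/(1+r)^4 + D_5/(1+r)^5 + TV/(1+r)^5
    = 433265.30612 + 486318.20075 + 545867.36819 + 612708.27042 + 687733.77292 + 18822187.46926 = 21588080.38766

21588080.39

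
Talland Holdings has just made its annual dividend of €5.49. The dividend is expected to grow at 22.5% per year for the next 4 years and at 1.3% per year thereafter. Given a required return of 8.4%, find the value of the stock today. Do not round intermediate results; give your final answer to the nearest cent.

D_1 = 6.72525
D_2 = 8.23843
D_3 = 10.09208
D_4 = 12.36280
Terminal value at year 4: TV = D_4×(1+g_2)/(r−g_2) = 12.52351/0.071 = 176.38750
P_0 = D_1/(1+r)^1 + D_2/(1+r)^2 + D_3/(1+r)^3 + D_4/(1+r)^4 + TV/(1+r)^4
    = 6.20411 + 7.01110 + 7.92306 + 8.95364 + 127.74699 = 157.83888

€157.84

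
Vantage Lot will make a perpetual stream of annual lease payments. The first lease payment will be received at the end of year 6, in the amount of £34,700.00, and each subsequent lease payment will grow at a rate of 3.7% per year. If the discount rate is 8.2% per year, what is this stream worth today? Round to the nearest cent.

Value at end of year 5: C₁ / (r − g) = £34,700.00 / (0.082 − 0.037) = £771,111.1111
Discount to today: PV = £771,111.1111 / (1 + 0.082)^5 = £771,111.1111 / 1.482983 = £519,972.84

£519972.84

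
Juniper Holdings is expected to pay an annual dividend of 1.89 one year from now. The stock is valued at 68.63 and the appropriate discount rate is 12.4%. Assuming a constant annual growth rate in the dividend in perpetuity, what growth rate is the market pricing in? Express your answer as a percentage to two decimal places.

P = D₁/(r−g) ⇒ g = r − D₁/P = 0.124 − 1.89/68.63 = 0.096461

9.65%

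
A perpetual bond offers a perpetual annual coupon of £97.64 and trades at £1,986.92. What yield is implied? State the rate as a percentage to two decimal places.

4.91%

P = C/r ⇒ r = C/P = £97.64/£1,986.92 = 0.049141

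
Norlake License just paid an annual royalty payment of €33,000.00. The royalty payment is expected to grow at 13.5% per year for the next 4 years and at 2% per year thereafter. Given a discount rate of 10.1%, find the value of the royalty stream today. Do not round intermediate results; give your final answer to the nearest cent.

D_1 = 37455.00000
D_2 = 42511.42500
D_3 = 48250.46738
D_4 = 54764.28047
Terminal value at year 4: TV = D_4×(1+g_2)/(r−g_2) = 55859.56608/0.081 = 689624.27259
P_0 = D_1/(1+r)^1 + D_2/(1+r)^2 + D_3/(1+r)^3 + D_4/(1+r)^4 + TV/(1+r)^4
    = 34019.07357 + 35069.61717 + 36152.60262 + 37269.03177 + 469313.73335 = 611824.05847

€611824.06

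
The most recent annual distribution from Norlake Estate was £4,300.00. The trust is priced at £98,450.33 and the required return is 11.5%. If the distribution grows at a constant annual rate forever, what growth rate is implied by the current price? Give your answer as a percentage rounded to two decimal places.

P = D₀(1+g)/(r−g) ⇒ P(r−g) = D₀(1+g) ⇒ g(P+D₀) = P·r − D₀
g = (P·r − D₀)/(P + D₀) = (£98,450.33×0.115 − £4,300.00) / (£98,450.33 + £4,300.00) = 0.068338

6.83%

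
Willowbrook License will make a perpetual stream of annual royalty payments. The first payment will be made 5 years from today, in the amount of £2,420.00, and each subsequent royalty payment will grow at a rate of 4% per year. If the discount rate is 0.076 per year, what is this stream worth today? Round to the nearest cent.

£50149.17

Value at end of year 4: C₁ / (r − g) = £2,420.00 / (0.076 − 0.04) = £67,222.2222
Discount to today: PV = £67,222.2222 / (1 + 0.076)^4 = £67,222.2222 / 1.340445 = £50,149.17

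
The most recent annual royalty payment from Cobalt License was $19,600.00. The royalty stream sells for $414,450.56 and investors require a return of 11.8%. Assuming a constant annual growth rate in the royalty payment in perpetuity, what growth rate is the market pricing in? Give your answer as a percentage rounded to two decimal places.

6.75%

P = D₀(1+g)/(r−g) ⇒ P(r−g) = D₀(1+g) ⇒ g(P+D₀) = P·r − D₀
g = (P·r − D₀)/(P + D₀) = ($414,450.56×0.118 − $19,600.00) / ($414,450.56 + $19,600.00) = 0.067516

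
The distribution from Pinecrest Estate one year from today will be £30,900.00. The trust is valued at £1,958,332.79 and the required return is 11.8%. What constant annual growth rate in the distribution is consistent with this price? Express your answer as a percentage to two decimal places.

10.22%

P = D₁/(r−g) ⇒ g = r − D₁/P = 0.118 − £30,900.00/£1,958,332.79 = 0.102221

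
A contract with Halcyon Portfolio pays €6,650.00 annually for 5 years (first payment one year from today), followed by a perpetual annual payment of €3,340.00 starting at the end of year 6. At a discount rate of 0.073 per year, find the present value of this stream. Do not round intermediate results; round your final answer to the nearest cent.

€59216.76

PV of 5-year annuity: €6,650.00 × [1 − (1+0.073)^−5] / 0.073 = 27048.68639
Perpetuity value at year 5: €3,340.00 / 0.073 = 45753.42466
PV of perpetuity: 45753.42466 / (1+0.073)^5 = 32168.06939
Total PV = 27048.68639 + 32168.06939 = 59216.75578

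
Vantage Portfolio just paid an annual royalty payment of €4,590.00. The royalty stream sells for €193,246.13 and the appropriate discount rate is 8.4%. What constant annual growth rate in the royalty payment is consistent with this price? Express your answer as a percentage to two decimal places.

P = D₀(1+g)/(r−g) ⇒ P(r−g) = D₀(1+g) ⇒ g(P+D₀) = P·r − D₀
g = (P·r − D₀)/(P + D₀) = (€193,246.13×0.084 − €4,590.00) / (€193,246.13 + €4,590.00) = 0.058850

5.89%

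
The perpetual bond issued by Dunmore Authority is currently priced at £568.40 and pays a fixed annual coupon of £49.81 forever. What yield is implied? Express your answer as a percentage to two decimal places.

P = C/r ⇒ r = C/P = £49.81/£568.40 = 0.087632

8.76%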